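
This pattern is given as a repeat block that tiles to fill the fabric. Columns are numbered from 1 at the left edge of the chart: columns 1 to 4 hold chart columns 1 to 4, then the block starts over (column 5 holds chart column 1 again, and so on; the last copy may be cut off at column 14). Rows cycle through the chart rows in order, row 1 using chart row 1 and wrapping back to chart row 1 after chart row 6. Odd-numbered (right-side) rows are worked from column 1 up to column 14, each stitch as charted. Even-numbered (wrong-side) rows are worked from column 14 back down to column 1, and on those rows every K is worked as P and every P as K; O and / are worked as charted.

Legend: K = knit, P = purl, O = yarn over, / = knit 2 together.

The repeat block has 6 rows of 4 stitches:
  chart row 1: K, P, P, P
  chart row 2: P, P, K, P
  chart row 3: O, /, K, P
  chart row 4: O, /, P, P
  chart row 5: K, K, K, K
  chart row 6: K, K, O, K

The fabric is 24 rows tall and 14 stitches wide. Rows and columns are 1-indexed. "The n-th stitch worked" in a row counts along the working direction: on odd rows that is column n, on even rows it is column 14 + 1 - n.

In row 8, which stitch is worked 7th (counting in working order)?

For row 8: chart row = ((8-1) mod 6) + 1 = 2; this is a WS (even) row.
Chart row 2 tiled across columns 1-14: P P K P P P K P P P K P P P
WS: work from column 14 back to column 1 (reverse the tiled row), swapping K<->P (O and / unchanged).
Row 8 as worked: K K K P K K K P K K K P K K
Stitch 7 in working order -> K

== STITCH ==
K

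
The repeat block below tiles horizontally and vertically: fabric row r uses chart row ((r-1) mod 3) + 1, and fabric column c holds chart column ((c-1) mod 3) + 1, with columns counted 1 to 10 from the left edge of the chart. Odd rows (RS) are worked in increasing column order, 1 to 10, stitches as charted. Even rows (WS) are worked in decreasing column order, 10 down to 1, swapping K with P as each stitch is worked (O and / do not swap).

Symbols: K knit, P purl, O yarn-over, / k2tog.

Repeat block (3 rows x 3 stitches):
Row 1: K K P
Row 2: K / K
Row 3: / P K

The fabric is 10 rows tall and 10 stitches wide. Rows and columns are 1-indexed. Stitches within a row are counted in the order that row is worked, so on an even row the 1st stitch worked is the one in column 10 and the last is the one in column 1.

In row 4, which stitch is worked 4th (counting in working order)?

Result:
P

Derivation:
For row 4: chart row = ((4-1) mod 3) + 1 = 1; this is a WS (even) row.
Chart row 1 tiled across columns 1-10: K K P K K P K K P K
Wrong side: read the tiled row from column 10 down to 1 and exchange K with P (leave O, /).
Row 4 as worked: P K P P K P P K P P
Counting 4 along the worked row gives P.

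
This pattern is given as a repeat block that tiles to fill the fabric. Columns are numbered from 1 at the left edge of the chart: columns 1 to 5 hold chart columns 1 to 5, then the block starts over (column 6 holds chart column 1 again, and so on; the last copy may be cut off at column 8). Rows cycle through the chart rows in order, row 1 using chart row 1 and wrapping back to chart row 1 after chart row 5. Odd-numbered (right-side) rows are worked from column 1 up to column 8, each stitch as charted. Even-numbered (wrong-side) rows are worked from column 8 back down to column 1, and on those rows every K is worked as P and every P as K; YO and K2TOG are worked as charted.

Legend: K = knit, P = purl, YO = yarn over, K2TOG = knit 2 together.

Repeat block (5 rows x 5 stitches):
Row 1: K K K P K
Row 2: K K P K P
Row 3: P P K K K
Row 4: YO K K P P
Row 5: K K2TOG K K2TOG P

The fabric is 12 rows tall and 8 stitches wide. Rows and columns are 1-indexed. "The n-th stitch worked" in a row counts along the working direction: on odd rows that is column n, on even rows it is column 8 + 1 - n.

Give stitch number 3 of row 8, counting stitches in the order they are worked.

For row 8: chart row = ((8-1) mod 5) + 1 = 3; this is a WS (even) row.
Chart row 3 tiled across columns 1-8: P P K K K P P K
WS row: flip the tiled sequence (start at column 8) and apply K<->P; YO and K2TOG stay.
Row 8 as worked: P K K P P P K K
The 3rd stitch worked is K.

== STITCH ==
K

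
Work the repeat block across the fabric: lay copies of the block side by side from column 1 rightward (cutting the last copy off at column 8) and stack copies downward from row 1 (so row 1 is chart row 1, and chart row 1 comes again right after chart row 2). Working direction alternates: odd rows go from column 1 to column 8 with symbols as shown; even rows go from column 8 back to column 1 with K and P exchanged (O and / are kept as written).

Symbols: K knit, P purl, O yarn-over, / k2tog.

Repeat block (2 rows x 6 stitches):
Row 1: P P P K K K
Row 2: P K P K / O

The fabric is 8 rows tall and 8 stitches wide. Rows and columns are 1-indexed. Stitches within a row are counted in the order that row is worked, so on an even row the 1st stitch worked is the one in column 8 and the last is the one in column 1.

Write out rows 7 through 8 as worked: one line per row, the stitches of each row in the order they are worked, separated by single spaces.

Row 7: chart row 1, RS - tile across columns 1-8 and work as-is.
Row 8: chart row 2, WS - tiled (columns 1-8): P K P K / O P K; work from column 8 back to 1 with K<->P swapped.

== ROWS AS WORKED ==
P P P K K K P P
P K O / P K P K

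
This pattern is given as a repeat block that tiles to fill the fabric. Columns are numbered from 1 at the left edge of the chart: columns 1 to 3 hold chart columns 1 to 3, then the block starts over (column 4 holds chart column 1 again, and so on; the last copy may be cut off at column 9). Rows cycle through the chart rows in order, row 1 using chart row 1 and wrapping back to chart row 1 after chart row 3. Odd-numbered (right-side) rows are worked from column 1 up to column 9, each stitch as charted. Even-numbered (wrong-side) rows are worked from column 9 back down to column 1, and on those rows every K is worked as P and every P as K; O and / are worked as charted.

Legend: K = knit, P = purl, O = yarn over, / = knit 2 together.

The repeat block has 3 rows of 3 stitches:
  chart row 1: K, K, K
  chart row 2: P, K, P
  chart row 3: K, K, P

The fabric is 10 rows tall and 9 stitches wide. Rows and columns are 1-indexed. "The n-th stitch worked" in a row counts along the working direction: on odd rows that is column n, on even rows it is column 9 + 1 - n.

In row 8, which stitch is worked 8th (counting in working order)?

For row 8: chart row = ((8-1) mod 3) + 1 = 2; this is a WS (even) row.
Chart row 2 tiled across columns 1-9: P K P P K P P K P
WS: work from column 9 back to column 1 (reverse the tiled row), swapping K<->P (O and / unchanged).
Row 8 as worked: K P K K P K K P K
The 8th stitch worked is P.

== STITCH ==
P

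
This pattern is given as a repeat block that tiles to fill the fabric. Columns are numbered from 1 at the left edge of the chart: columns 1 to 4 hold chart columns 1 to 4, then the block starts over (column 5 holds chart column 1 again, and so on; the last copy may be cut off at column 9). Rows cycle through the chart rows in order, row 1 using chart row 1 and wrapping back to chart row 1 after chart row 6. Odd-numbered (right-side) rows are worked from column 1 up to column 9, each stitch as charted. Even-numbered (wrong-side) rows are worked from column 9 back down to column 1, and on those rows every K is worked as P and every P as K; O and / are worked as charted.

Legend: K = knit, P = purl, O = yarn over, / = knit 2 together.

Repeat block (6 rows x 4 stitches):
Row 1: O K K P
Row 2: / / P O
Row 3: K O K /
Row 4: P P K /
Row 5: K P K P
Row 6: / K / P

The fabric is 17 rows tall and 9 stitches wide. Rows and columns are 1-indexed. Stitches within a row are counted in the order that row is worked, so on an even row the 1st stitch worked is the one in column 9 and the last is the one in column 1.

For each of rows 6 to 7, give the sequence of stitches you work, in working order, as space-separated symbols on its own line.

== ROWS AS WORKED ==
/ K / P / K / P /
O K K P O K K P O

Derivation:
Row 6: chart row 6, WS - tiled (columns 1-9): / K / P / K / P /; work from column 9 back to 1 with K<->P swapped.
Row 7: chart row 1, RS - tile across columns 1-9 and work as-is.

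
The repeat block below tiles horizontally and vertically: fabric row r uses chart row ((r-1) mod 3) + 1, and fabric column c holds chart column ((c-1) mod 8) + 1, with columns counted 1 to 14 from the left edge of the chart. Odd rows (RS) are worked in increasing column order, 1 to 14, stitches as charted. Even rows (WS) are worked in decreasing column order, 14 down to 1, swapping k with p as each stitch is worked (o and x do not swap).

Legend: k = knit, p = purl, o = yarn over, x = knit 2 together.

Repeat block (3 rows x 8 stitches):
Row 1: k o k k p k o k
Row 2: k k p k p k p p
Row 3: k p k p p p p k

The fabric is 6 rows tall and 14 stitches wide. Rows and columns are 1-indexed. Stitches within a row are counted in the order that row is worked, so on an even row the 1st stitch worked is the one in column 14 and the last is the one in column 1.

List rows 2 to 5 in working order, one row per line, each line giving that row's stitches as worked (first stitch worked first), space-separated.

Result:
p k p k p p k k p k p k p p
k p k p p p p k k p k p p p
p k p p o p p o p k p p o p
k k p k p k p p k k p k p k

Derivation:
Row 2: chart row 2, WS - tiled (columns 1-14): k k p k p k p p k k p k p k; work from column 14 back to 1 with k<->p swapped.
Row 3: chart row 3, RS - tile across columns 1-14 and work as-is.
Row 4: chart row 1, WS - tiled (columns 1-14): k o k k p k o k k o k k p k; work from column 14 back to 1 with k<->p swapped.
Row 5: chart row 2, RS - tile across columns 1-14 and work as-is.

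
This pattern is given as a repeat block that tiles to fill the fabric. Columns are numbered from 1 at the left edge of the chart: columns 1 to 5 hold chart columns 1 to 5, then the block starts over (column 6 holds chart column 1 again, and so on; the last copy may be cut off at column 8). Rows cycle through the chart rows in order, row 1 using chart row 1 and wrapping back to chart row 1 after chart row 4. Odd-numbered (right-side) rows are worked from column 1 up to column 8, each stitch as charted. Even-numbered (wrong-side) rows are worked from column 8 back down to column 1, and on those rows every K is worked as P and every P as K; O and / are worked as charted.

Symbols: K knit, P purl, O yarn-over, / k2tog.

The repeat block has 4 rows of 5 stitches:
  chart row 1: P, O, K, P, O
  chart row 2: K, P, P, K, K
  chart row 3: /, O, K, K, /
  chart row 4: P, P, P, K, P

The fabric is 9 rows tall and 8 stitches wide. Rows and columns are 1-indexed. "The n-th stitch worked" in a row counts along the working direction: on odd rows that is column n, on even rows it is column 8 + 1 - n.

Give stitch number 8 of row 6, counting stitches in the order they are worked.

Row 6: (6-1) mod 4 = 1, so use chart row 2. Even row -> WS.
Chart row 2 tiled across columns 1-8: K P P K K K P P
Wrong side: read the tiled row from column 8 down to 1 and exchange K with P (leave O, /).
Row 6 as worked: K K P P P K K P
Counting 8 along the worked row gives P.

Stitch:
P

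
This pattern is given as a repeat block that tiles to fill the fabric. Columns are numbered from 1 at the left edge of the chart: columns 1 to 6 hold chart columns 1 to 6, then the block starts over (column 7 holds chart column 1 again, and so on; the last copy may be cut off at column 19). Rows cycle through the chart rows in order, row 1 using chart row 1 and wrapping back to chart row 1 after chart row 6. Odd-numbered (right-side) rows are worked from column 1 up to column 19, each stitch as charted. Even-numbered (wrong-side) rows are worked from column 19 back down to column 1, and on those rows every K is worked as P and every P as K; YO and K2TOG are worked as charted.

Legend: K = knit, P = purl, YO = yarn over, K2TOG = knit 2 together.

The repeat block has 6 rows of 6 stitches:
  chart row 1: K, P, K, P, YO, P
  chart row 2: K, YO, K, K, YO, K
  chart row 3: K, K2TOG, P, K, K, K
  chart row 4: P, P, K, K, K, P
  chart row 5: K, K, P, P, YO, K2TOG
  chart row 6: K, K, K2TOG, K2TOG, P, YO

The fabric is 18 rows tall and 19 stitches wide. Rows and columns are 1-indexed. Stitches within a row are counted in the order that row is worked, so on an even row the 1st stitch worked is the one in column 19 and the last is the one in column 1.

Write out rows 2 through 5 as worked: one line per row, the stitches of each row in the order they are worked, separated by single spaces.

Result:
P P YO P P YO P P YO P P YO P P YO P P YO P
K K2TOG P K K K K K2TOG P K K K K K2TOG P K K K K
K K P P P K K K P P P K K K P P P K K
K K P P YO K2TOG K K P P YO K2TOG K K P P YO K2TOG K

Derivation:
Row 2: chart row 2, WS - tiled (columns 1-19): K YO K K YO K K YO K K YO K K YO K K YO K K; work from column 19 back to 1 with K<->P swapped.
Row 3: chart row 3, RS - tile across columns 1-19 and work as-is.
Row 4: chart row 4, WS - tiled (columns 1-19): P P K K K P P P K K K P P P K K K P P; work from column 19 back to 1 with K<->P swapped.
Row 5: chart row 5, RS - tile across columns 1-19 and work as-is.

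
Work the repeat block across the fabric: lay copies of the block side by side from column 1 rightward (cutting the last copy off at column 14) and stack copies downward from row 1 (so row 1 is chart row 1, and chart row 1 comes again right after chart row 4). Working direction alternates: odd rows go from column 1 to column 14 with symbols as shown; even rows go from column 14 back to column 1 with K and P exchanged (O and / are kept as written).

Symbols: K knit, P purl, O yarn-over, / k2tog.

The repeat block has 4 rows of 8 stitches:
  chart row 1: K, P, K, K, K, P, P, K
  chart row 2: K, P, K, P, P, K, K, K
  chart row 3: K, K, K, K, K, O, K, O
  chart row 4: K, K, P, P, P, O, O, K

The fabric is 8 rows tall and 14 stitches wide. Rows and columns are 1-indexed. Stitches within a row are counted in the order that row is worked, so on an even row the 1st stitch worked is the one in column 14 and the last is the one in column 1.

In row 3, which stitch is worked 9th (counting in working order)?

Stitch:
K

Derivation:
Row 3: (3-1) mod 4 = 2, so use chart row 3. Odd row -> RS.
Chart row 3 tiled across columns 1-14: K K K K K O K O K K K K K O
RS: work column 1 to column 14, symbols as charted — the tiled row is the row as worked.
Stitch 9 in working order -> K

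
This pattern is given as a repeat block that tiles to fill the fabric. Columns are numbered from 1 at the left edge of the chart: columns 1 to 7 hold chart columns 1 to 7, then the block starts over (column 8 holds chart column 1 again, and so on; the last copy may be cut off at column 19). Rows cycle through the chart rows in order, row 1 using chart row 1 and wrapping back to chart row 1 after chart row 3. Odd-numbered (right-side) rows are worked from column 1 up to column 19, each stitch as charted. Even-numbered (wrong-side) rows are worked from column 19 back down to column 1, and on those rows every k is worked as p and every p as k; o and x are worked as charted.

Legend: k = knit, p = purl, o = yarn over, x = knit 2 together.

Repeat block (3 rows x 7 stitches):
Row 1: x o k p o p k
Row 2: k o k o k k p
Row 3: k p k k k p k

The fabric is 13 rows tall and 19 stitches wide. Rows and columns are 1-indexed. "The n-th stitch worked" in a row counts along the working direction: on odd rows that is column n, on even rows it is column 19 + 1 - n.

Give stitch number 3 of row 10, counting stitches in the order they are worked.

Result:
p

Derivation:
For row 10: chart row = ((10-1) mod 3) + 1 = 1; this is a WS (even) row.
Chart row 1 tiled across columns 1-19: x o k p o p k x o k p o p k x o k p o
Wrong side: read the tiled row from column 19 down to 1 and exchange k with p (leave o, x).
Row 10 as worked: o k p o x p k o k p o x p k o k p o x
Counting 3 along the worked row gives p.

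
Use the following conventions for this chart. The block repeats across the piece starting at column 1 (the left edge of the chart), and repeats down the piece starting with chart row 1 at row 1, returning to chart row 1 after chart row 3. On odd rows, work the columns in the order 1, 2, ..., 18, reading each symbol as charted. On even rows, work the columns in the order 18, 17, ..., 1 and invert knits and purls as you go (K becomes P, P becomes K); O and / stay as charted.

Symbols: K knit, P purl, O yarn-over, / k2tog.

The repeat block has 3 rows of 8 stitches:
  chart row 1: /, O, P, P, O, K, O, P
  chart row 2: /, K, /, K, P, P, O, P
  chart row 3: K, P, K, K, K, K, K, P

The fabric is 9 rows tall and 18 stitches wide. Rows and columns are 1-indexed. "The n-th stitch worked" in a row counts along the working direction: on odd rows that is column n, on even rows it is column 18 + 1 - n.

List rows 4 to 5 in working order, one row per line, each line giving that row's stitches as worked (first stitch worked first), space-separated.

Row 4: chart row 1, WS - tiled (columns 1-18): / O P P O K O P / O P P O K O P / O; work from column 18 back to 1 with K<->P swapped.
Row 5: chart row 2, RS - tile across columns 1-18 and work as-is.

Result:
O / K O P O K K O / K O P O K K O /
/ K / K P P O P / K / K P P O P / K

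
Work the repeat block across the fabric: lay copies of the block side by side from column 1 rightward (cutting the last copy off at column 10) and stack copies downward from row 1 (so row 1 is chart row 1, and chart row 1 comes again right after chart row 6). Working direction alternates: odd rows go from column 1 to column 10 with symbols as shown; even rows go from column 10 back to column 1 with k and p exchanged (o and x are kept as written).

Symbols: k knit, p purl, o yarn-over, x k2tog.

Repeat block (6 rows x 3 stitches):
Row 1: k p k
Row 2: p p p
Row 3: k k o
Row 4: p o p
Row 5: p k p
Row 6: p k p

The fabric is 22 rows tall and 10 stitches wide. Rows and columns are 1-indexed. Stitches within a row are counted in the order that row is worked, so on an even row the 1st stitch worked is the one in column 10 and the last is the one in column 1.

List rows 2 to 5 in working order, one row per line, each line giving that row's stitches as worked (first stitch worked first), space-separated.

Row 2: chart row 2, WS - tiled (columns 1-10): p p p p p p p p p p; work from column 10 back to 1 with k<->p swapped.
Row 3: chart row 3, RS - tile across columns 1-10 and work as-is.
Row 4: chart row 4, WS - tiled (columns 1-10): p o p p o p p o p p; work from column 10 back to 1 with k<->p swapped.
Row 5: chart row 5, RS - tile across columns 1-10 and work as-is.

Rows as worked:
k k k k k k k k k k
k k o k k o k k o k
k k o k k o k k o k
p k p p k p p k p p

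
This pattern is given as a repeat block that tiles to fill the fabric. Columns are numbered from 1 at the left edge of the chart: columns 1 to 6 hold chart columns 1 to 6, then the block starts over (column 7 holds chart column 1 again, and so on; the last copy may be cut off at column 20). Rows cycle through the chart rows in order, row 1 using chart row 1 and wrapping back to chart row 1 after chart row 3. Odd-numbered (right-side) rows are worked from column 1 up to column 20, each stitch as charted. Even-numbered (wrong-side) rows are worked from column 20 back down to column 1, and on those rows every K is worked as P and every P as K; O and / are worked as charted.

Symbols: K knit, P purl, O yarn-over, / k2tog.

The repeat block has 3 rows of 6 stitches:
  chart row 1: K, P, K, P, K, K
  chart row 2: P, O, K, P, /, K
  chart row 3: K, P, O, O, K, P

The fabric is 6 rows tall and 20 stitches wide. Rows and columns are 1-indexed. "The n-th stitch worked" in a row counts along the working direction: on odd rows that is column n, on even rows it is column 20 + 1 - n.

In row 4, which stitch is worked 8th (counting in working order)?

== STITCH ==
P

Derivation:
Row 4 uses chart row ((4-1) mod 3)+1 = 1. Row 4 is even, so WS.
Chart row 1 tiled across columns 1-20: K P K P K K K P K P K K K P K P K K K P
WS: work from column 20 back to column 1 (reverse the tiled row), swapping K<->P (O and / unchanged).
Row 4 as worked: K P P P K P K P P P K P K P P P K P K P
Stitch 8 in working order -> P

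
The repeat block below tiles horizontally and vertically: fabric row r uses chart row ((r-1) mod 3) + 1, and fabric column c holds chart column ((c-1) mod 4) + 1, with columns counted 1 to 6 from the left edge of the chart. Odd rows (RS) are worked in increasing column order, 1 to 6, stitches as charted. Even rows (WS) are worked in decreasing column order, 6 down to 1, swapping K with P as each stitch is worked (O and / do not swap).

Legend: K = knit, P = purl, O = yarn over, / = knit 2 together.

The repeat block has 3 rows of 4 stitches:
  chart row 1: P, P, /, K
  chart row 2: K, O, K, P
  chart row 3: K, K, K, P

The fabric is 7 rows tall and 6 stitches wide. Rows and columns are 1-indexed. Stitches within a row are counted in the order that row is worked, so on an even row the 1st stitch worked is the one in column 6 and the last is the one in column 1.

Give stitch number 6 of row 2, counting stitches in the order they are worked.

Row 2 uses chart row ((2-1) mod 3)+1 = 2. Row 2 is even, so WS.
Chart row 2 tiled across columns 1-6: K O K P K O
WS: work from column 6 back to column 1 (reverse the tiled row), swapping K<->P (O and / unchanged).
Row 2 as worked: O P K P O P
Stitch 6 in working order -> P

Stitch:
P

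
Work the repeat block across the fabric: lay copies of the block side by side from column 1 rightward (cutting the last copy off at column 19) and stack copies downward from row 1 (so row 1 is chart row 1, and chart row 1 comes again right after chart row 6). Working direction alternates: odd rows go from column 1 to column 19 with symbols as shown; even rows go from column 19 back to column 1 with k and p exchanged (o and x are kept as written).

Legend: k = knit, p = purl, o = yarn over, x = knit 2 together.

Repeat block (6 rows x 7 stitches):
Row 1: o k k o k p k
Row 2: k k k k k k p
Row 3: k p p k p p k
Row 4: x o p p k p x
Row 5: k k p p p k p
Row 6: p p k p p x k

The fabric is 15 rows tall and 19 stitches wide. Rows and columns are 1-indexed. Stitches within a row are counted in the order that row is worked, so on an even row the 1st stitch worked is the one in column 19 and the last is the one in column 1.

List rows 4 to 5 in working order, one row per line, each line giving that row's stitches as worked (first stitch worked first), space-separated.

Result:
p k k o x x k p k k o x x k p k k o x
k k p p p k p k k p p p k p k k p p p

Derivation:
Row 4: chart row 4, WS - tiled (columns 1-19): x o p p k p x x o p p k p x x o p p k; work from column 19 back to 1 with k<->p swapped.
Row 5: chart row 5, RS - tile across columns 1-19 and work as-is.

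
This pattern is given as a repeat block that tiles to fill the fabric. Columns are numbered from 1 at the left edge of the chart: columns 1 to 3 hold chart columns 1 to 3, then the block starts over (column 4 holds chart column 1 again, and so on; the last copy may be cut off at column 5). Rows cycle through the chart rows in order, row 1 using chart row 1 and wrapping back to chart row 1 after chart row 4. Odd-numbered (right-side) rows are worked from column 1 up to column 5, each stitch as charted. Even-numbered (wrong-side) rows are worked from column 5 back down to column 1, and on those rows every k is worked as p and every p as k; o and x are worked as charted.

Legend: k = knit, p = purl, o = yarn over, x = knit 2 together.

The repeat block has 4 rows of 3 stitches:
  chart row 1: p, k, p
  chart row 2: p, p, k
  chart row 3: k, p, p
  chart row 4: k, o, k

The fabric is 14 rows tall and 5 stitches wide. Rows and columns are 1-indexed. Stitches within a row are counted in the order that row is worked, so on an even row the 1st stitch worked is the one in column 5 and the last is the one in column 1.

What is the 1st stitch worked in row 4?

For row 4: chart row = ((4-1) mod 4) + 1 = 4; this is a WS (even) row.
Chart row 4 tiled across columns 1-5: k o k k o
WS: work from column 5 back to column 1 (reverse the tiled row), swapping k<->p (o and x unchanged).
Row 4 as worked: o p p o p
The 1st stitch worked is o.

Stitch:
o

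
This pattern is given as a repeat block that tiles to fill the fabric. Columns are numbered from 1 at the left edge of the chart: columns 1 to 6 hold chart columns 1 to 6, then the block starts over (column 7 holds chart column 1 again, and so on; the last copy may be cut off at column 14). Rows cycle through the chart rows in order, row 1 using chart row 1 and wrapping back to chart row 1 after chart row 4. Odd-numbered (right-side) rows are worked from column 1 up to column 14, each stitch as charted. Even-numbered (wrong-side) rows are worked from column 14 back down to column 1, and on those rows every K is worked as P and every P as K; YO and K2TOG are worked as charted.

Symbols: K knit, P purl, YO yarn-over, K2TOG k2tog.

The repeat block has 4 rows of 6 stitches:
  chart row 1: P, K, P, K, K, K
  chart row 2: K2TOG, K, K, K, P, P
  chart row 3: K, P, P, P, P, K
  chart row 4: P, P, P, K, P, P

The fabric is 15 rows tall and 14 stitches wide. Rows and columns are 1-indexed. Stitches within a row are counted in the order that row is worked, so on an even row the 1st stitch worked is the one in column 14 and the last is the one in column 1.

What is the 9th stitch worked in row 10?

Row 10: (10-1) mod 4 = 1, so use chart row 2. Even row -> WS.
Chart row 2 tiled across columns 1-14: K2TOG K K K P P K2TOG K K K P P K2TOG K
Wrong side: read the tiled row from column 14 down to 1 and exchange K with P (leave YO, K2TOG).
Row 10 as worked: P K2TOG K K P P P K2TOG K K P P P K2TOG
The 9th stitch worked is K.

== STITCH ==
K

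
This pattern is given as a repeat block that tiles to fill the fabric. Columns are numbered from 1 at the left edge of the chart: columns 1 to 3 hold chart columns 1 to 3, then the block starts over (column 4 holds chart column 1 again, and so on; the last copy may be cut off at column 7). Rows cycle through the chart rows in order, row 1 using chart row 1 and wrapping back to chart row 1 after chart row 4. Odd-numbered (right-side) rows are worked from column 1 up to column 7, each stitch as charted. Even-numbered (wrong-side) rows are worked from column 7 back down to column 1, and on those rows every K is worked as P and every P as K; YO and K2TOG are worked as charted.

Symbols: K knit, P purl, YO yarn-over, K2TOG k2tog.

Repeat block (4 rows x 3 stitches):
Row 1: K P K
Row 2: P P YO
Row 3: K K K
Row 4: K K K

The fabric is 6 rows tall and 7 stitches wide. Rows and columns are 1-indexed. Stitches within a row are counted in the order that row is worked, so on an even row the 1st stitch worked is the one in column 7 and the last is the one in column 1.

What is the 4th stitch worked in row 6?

Result:
K

Derivation:
Row 6 uses chart row ((6-1) mod 4)+1 = 2. Row 6 is even, so WS.
Chart row 2 tiled across columns 1-7: P P YO P P YO P
WS: work from column 7 back to column 1 (reverse the tiled row), swapping K<->P (YO and K2TOG unchanged).
Row 6 as worked: K YO K K YO K K
Stitch 4 in working order -> K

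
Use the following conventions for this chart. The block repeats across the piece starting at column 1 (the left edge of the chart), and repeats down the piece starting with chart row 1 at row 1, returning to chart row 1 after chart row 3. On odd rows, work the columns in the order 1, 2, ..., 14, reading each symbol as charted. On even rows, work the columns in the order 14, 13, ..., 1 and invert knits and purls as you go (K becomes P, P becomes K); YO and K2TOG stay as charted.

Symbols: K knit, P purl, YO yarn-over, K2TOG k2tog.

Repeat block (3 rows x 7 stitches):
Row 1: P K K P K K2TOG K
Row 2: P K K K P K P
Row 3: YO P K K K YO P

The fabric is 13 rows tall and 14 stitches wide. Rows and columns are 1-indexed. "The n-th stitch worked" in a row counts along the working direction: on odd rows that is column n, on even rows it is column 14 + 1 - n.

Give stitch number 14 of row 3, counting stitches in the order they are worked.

Row 3 uses chart row ((3-1) mod 3)+1 = 3. Row 3 is odd, so RS.
Chart row 3 tiled across columns 1-14: YO P K K K YO P YO P K K K YO P
RS row: no reversal, no swap; stitch n worked = column n.
Stitch 14 in working order -> P

== STITCH ==
P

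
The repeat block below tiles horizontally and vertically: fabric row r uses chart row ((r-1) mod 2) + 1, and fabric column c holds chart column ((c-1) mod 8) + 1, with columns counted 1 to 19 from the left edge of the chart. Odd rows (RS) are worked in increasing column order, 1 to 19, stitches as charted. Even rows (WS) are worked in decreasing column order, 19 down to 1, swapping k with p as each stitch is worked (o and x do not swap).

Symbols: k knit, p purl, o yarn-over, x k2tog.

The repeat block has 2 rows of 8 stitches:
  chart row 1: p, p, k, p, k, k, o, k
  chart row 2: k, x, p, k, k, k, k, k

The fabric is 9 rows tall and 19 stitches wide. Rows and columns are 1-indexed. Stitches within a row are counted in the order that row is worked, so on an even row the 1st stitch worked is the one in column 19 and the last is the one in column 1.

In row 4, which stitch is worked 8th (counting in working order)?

Row 4 uses chart row ((4-1) mod 2)+1 = 2. Row 4 is even, so WS.
Chart row 2 tiled across columns 1-19: k x p k k k k k k x p k k k k k k x p
WS: work from column 19 back to column 1 (reverse the tiled row), swapping k<->p (o and x unchanged).
Row 4 as worked: k x p p p p p p k x p p p p p p k x p
The 8th stitch worked is p.

Result:
p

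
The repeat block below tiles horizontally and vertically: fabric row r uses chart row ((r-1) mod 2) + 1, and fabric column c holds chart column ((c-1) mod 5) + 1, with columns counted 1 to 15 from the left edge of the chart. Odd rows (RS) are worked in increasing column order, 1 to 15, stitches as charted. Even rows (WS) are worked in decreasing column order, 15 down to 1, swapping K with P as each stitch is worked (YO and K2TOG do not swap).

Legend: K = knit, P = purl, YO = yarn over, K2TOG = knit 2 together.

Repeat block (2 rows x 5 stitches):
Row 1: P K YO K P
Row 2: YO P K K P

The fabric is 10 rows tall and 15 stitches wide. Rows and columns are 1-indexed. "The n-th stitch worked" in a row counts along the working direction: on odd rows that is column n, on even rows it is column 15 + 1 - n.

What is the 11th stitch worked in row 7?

For row 7: chart row = ((7-1) mod 2) + 1 = 1; this is a RS (odd) row.
Chart row 1 tiled across columns 1-15: P K YO K P P K YO K P P K YO K P
Right side: take the tiled row as-is (worked left to right from column 1).
Counting 11 along the worked row gives P.

Result:
P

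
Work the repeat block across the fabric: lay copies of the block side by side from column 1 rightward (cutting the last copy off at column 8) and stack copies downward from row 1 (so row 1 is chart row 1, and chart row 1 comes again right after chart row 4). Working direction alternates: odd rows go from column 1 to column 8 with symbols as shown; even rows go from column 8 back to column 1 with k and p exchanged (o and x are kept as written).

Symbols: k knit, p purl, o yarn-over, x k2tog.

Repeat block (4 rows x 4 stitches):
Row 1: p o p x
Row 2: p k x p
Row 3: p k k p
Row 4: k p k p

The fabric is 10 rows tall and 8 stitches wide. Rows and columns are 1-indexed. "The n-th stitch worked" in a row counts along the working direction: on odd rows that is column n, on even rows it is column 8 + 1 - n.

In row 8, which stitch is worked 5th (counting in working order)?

== STITCH ==
k

Derivation:
Row 8 uses chart row ((8-1) mod 4)+1 = 4. Row 8 is even, so WS.
Chart row 4 tiled across columns 1-8: k p k p k p k p
Wrong side: read the tiled row from column 8 down to 1 and exchange k with p (leave o, x).
Row 8 as worked: k p k p k p k p
Counting 5 along the worked row gives k.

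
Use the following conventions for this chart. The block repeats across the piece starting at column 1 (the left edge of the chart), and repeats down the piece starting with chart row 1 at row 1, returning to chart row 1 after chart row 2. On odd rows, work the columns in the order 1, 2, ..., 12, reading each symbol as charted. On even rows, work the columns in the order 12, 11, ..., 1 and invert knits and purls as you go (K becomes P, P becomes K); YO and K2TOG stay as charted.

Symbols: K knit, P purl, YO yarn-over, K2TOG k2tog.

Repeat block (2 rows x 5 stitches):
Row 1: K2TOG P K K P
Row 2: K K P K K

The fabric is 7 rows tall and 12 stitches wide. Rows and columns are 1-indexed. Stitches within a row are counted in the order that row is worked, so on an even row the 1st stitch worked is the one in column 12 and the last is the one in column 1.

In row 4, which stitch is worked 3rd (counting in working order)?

For row 4: chart row = ((4-1) mod 2) + 1 = 2; this is a WS (even) row.
Chart row 2 tiled across columns 1-12: K K P K K K K P K K K K
WS row: flip the tiled sequence (start at column 12) and apply K<->P; YO and K2TOG stay.
Row 4 as worked: P P P P K P P P P K P P
Stitch 3 in working order -> P

Stitch:
P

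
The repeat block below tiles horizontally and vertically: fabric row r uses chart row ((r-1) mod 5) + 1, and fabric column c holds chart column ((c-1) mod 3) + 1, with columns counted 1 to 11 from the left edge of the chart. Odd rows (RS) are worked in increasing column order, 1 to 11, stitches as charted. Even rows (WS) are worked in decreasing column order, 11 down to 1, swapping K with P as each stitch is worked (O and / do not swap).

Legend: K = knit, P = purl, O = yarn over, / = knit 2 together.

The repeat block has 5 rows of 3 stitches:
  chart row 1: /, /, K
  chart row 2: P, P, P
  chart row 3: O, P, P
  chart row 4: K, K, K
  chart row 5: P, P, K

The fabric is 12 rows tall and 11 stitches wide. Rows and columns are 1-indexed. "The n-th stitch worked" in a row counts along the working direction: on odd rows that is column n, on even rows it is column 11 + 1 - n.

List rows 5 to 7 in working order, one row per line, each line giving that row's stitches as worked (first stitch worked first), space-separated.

Result:
P P K P P K P P K P P
/ / P / / P / / P / /
P P P P P P P P P P P

Derivation:
Row 5: chart row 5, RS - tile across columns 1-11 and work as-is.
Row 6: chart row 1, WS - tiled (columns 1-11): / / K / / K / / K / /; work from column 11 back to 1 with K<->P swapped.
Row 7: chart row 2, RS - tile across columns 1-11 and work as-is.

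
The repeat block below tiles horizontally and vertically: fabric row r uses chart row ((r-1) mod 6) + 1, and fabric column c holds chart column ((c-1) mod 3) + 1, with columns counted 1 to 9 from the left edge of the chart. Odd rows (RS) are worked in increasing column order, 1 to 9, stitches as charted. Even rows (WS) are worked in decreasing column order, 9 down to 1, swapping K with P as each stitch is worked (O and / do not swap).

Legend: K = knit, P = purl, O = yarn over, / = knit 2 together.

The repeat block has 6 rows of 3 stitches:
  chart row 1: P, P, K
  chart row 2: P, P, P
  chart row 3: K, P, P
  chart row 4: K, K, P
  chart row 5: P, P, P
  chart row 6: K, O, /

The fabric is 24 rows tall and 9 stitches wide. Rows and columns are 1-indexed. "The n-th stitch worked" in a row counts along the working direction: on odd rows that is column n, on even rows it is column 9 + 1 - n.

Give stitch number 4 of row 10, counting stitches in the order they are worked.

Row 10: (10-1) mod 6 = 3, so use chart row 4. Even row -> WS.
Chart row 4 tiled across columns 1-9: K K P K K P K K P
Wrong side: read the tiled row from column 9 down to 1 and exchange K with P (leave O, /).
Row 10 as worked: K P P K P P K P P
The 4th stitch worked is K.

Result:
K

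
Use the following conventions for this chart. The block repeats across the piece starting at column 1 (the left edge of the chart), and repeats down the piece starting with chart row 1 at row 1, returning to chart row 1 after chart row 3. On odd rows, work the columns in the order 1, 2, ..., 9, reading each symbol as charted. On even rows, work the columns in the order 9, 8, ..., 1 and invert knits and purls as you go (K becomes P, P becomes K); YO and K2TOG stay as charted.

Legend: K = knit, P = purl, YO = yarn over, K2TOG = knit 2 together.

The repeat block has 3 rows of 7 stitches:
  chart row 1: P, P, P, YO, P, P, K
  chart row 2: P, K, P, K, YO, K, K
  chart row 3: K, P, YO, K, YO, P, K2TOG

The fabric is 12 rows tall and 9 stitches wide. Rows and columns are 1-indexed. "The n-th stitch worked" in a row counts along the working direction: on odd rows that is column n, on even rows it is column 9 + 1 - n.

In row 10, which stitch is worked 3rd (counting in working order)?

Stitch:
P

Derivation:
For row 10: chart row = ((10-1) mod 3) + 1 = 1; this is a WS (even) row.
Chart row 1 tiled across columns 1-9: P P P YO P P K P P
WS row: flip the tiled sequence (start at column 9) and apply K<->P; YO and K2TOG stay.
Row 10 as worked: K K P K K YO K K K
Stitch 3 in working order -> P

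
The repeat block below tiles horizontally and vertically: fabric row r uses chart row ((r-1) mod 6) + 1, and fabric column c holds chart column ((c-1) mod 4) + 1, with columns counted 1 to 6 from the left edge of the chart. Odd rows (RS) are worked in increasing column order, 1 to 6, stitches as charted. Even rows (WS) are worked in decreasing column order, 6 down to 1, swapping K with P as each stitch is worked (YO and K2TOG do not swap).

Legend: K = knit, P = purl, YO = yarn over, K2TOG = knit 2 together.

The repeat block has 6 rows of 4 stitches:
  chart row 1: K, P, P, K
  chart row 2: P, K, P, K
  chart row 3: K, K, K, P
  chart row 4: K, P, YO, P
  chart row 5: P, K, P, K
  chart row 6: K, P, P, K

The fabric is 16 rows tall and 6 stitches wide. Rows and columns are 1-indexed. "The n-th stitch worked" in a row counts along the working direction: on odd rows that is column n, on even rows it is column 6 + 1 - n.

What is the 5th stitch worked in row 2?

Result:
P

Derivation:
For row 2: chart row = ((2-1) mod 6) + 1 = 2; this is a WS (even) row.
Chart row 2 tiled across columns 1-6: P K P K P K
Wrong side: read the tiled row from column 6 down to 1 and exchange K with P (leave YO, K2TOG).
Row 2 as worked: P K P K P K
Stitch 5 in working order -> P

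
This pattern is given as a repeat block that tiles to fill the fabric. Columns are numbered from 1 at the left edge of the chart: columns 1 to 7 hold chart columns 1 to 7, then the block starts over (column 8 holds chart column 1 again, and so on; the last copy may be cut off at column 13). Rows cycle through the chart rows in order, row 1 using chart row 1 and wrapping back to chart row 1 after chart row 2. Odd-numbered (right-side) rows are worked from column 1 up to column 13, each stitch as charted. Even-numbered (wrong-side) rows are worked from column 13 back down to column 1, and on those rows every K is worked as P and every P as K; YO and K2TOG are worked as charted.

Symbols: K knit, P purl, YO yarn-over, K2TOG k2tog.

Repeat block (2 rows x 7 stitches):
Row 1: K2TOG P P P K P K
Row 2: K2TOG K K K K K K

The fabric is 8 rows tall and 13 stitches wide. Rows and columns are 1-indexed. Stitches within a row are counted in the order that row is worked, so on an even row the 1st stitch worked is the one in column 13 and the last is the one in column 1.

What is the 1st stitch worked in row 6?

Row 6: (6-1) mod 2 = 1, so use chart row 2. Even row -> WS.
Chart row 2 tiled across columns 1-13: K2TOG K K K K K K K2TOG K K K K K
WS row: flip the tiled sequence (start at column 13) and apply K<->P; YO and K2TOG stay.
Row 6 as worked: P P P P P K2TOG P P P P P P K2TOG
Stitch 1 in working order -> P

Result:
P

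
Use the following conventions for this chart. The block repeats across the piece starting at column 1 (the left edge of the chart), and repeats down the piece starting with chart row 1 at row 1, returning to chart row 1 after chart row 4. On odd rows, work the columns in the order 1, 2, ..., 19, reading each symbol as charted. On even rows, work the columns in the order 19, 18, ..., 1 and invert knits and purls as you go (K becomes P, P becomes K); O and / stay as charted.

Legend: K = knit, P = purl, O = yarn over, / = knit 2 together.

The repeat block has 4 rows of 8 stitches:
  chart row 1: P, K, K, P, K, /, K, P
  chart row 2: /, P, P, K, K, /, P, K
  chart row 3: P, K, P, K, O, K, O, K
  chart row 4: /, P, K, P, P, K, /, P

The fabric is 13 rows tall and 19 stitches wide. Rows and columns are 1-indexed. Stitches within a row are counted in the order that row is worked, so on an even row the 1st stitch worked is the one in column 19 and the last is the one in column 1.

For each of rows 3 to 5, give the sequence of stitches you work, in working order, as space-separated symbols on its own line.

== ROWS AS WORKED ==
P K P K O K O K P K P K O K O K P K P
P K / K / P K K P K / K / P K K P K /
P K K P K / K P P K K P K / K P P K K

Derivation:
Row 3: chart row 3, RS - tile across columns 1-19 and work as-is.
Row 4: chart row 4, WS - tiled (columns 1-19): / P K P P K / P / P K P P K / P / P K; work from column 19 back to 1 with K<->P swapped.
Row 5: chart row 1, RS - tile across columns 1-19 and work as-is.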